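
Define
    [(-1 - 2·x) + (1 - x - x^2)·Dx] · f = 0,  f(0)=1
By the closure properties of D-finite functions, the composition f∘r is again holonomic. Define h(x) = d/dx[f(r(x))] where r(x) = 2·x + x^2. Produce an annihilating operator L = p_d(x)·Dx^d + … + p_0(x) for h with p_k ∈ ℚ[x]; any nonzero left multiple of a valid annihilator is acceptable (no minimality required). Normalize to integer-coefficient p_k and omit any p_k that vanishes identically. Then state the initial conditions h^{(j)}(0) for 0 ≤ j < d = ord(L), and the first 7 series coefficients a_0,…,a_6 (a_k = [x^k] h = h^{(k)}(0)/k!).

f: a_k = 1, 1, 2, 3, 5, 8, 13, …
Change of var in L_f (x↦r) gives L₀.
h₀' ⇒ L via d/dx closure of L₀.
L = (9 + 42·x + 105·x^2 + 164·x^3 + 141·x^4 + 60·x^5 + 10·x^6) + (-1 - 3·x + 9·x^2 + 39·x^3 + 55·x^4 + 39·x^5 + 14·x^6 + 2·x^7)·Dx  (order 1).
h: a_k = 2, 18, 96, 472, 2170, 9570, 41048, …
ICs: h(0) = 2.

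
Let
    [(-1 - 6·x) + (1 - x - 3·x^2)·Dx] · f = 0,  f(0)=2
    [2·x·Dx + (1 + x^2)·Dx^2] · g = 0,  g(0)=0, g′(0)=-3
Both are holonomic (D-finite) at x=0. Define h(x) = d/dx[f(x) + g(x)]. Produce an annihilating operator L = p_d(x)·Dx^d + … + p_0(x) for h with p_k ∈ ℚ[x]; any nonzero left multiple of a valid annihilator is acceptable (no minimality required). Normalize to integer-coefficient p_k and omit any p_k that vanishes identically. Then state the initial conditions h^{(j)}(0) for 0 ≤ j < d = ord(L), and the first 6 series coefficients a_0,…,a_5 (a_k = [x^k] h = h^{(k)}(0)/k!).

L = (-8 + 32·x + 300·x^2 + 504·x^3 + 1134·x^4 + 162·x^6) + (22 + 148·x + 184·x^2 + 576·x^3 + 441·x^4 + 918·x^5 + 27·x^6 + 162·x^7)·Dx + (-4 - 6·x - 18·x^2 + 60·x^3 + 85·x^4 + 75·x^5 + 126·x^6 + 9·x^7 + 27·x^8)·Dx^2  (order 2).
h: a_k = -1, 16, 45, 152, 397, 1164, …
ICs: h(0) = -1, h′(0) = 16.

f: a_k = 2, 2, 8, 14, 38, 80, …
g: a_k = 0, -3, 0, 1, 0, -3/5, …
Sum ⇒ L₀ = lclm(L_f,L_g) in ℚ(x)⟨Dx⟩.
h₀' ⇒ L via d/dx closure of L₀.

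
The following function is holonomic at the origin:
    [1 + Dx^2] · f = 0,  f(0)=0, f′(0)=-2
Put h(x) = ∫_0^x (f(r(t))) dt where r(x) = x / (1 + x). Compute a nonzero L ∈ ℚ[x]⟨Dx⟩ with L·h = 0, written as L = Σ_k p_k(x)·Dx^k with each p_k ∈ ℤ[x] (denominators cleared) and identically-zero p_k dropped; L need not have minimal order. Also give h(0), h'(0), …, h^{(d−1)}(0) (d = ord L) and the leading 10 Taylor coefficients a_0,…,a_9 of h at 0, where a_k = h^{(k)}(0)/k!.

L = Dx + (2 + 6·x + 6·x^2 + 2·x^3)·Dx^2 + (1 + 4·x + 6·x^2 + 4·x^3 + x^4)·Dx^3  (order 3).
h: a_k = 0, 0, -1, 2/3, -5/12, 1/5, -1/360, -5/28, 6931/20160, -1591/3240, …
ICs: h(0) = 0, h′(0) = 0, h′′(0) = -2.

f: a_k = 0, -2, 0, 1/3, 0, -1/60, 0, 1/2520, 0, -1/181440, …
Substitute x→r, Dx→(1/r')Dx; clear ⇒ L₀.
∫: right-multiply L₀ by Dx.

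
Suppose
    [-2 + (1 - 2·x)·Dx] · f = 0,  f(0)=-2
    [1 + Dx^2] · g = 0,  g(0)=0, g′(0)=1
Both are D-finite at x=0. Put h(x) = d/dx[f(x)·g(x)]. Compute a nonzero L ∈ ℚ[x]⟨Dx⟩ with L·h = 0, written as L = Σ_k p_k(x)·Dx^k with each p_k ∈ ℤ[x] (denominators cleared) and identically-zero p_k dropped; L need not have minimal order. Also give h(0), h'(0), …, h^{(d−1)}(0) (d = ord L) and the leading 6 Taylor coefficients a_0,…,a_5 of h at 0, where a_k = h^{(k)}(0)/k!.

L = (-7 - 4·x + 4·x^2) + (-4 + 8·x)·Dx + (1 - 4·x + 4·x^2)·Dx^2  (order 2).
h: a_k = -2, -8, -23, -184/3, -1841/12, -1841/5, …
ICs: h(0) = -2, h′(0) = -8.

f: a_k = -2, -4, -8, -16, -32, -64, …
g: a_k = 0, 1, 0, -1/6, 0, 1/120, …
L₀ := L_f ⊗_s L_g (sym. prod.), ord ≤ 2.
Differentiate: ansatz ord ≤ ord L₀ ⇒ L.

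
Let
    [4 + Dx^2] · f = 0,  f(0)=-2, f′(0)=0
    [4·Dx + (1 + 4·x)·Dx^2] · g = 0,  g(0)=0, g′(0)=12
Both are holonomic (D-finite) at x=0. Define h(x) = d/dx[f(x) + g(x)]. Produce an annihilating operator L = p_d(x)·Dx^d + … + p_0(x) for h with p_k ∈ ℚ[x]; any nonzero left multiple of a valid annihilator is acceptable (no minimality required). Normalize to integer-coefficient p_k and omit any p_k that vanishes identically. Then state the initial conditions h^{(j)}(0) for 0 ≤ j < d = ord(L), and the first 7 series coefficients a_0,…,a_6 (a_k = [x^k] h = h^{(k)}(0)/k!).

f: a_k = -2, 0, 4, 0, -4/3, 0, 8/45, …
g: a_k = 0, 12, -24, 64, -192, 3072/5, -2048, …
Weyl lclm of L_f,L_g ⇒ L₀ (ord ≤ 4).
Derive L from L₀ (diff closure).
L = (400 + 128·x + 256·x^2) + (36 + 176·x + 192·x^2 + 256·x^3)·Dx + (100 + 32·x + 64·x^2)·Dx^2 + (9 + 44·x + 48·x^2 + 64·x^3)·Dx^3  (order 3).
h: a_k = 12, -40, 192, -2320/3, 3072, -184304/15, 49152, …
ICs: h(0) = 12, h′(0) = -40, h′′(0) = 384.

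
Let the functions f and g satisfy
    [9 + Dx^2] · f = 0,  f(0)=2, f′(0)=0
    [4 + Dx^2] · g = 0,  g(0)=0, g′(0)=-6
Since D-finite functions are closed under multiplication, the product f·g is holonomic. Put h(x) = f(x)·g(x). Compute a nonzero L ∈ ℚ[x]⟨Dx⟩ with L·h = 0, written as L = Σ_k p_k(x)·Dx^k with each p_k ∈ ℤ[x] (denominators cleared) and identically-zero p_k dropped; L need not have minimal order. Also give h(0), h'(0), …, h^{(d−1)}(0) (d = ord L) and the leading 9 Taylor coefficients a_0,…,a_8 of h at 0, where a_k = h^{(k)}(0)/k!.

L = 25 + 26·Dx^2 + Dx^4  (order 4).
h: a_k = 0, -12, 0, 62, 0, -781/10, 0, 19531/420, 0, …
ICs: h(0) = 0, h′(0) = -12, h′′(0) = 0, h′′′(0) = 372.

f: a_k = 2, 0, -9, 0, 27/4, 0, -81/40, 0, 729/2240, …
g: a_k = 0, -6, 0, 4, 0, -4/5, 0, 8/105, 0, …
Sym-product of L_f,L_g gives L₀ (≤ ord 4).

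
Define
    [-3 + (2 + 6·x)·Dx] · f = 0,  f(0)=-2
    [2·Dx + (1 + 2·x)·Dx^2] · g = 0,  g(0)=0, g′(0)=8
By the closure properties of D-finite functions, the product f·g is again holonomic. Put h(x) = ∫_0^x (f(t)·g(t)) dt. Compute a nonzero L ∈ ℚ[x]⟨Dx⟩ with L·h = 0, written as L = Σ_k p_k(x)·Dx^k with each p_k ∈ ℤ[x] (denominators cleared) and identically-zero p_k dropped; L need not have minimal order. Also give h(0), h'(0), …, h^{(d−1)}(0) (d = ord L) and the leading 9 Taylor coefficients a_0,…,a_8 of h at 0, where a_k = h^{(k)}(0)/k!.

L = (15 + 18·x)·Dx + (-4 - 12·x)·Dx^2 + (4 + 32·x + 84·x^2 + 72·x^3)·Dx^3  (order 3).
h: a_k = 0, 0, -8, -8/3, 31/6, -9, 3937/240, -52897/1680, 1134179/17920, …
ICs: h(0) = 0, h′(0) = 0, h′′(0) = -16.

f: a_k = -2, -3, 9/4, -27/8, 405/64, -1701/128, 15309/512, -72171/1024, 2814669/16384, …
g: a_k = 0, 8, -8, 32/3, -16, 128/5, -128/3, 512/7, -128, …
h₀=f·g: eliminate ⇒ L₀, order ≤ 1·2.
h=∫₀ˣh₀: take L = L₀·Dx.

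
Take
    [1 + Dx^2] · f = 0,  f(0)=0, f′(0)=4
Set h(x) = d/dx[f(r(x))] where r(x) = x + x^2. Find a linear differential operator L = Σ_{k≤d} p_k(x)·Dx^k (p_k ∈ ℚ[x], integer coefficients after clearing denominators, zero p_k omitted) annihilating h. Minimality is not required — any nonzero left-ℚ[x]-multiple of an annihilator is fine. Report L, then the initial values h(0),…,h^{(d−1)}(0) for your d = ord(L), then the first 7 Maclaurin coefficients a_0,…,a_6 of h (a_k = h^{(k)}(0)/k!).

L = (13 + 8·x + 24·x^2 + 32·x^3 + 16·x^4) + (-6 - 12·x)·Dx + (1 + 4·x + 4·x^2)·Dx^2  (order 2).
h: a_k = 4, 8, -2, -8, -59/6, -3, 419/180, …
ICs: h(0) = 4, h′(0) = 8.

f: a_k = 0, 4, 0, -2/3, 0, 1/30, 0, …
f∘r: x↦r, Dx↦Dx/r' in L_f ⇒ L₀.
h=h₀': d/dx-closure on L₀ ⇒ L.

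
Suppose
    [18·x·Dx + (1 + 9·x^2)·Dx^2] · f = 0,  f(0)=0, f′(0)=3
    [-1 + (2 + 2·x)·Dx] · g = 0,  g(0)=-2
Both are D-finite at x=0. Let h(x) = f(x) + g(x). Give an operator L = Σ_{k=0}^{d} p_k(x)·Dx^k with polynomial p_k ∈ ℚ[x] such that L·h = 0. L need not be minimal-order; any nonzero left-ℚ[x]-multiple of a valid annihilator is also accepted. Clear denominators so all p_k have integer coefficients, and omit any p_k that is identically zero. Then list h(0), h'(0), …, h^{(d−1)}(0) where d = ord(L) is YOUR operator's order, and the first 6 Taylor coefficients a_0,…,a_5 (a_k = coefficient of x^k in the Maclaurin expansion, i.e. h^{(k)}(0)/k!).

L = (-36 - 90·x + 972·x^2 + 486·x^3)·Dx + (-75 - 144·x + 1818·x^2 + 3888·x^3 + 1701·x^4)·Dx^2 + (-2 + 70·x + 108·x^2 + 684·x^3 + 1134·x^4 + 486·x^5)·Dx^3  (order 3).
h: a_k = -2, 2, 1/4, -73/8, 5/64, 31069/640, …
ICs: h(0) = -2, h′(0) = 2, h′′(0) = 1/2.

f: a_k = 0, 3, 0, -9, 0, 243/5, …
g: a_k = -2, -1, 1/4, -1/8, 5/64, -7/128, …
Weyl lclm of L_f,L_g ⇒ L₀ (ord ≤ 3).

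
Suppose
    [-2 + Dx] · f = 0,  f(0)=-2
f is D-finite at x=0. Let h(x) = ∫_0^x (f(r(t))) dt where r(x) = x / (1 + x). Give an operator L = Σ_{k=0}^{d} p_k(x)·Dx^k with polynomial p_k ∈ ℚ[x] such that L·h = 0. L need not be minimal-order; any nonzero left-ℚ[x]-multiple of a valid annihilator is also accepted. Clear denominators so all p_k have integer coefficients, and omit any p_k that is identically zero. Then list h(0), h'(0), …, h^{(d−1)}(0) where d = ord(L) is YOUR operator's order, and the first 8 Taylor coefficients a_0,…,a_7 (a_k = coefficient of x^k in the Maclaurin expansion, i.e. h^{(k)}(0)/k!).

f: a_k = -2, -4, -4, -8/3, -4/3, -8/15, -8/45, -16/315, …
Change of var in L_f (x↦r) gives L₀.
h=∫h₀ ⇒ L = L₀·Dx.
L = -2·Dx + (1 + 2·x + x^2)·Dx^2  (order 2).
h: a_k = 0, -2, -2, 0, 1/3, -4/15, 2/15, -8/315, …
ICs: h(0) = 0, h′(0) = -2.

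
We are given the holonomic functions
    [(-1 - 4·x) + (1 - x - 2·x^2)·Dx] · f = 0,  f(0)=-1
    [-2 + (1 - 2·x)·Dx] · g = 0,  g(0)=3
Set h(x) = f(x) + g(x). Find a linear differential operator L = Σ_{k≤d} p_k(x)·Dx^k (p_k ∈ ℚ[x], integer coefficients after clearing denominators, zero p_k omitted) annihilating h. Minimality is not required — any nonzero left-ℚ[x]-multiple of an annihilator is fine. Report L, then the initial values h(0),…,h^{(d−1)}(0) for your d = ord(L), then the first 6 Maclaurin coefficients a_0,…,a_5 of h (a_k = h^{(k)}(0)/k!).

f: a_k = -1, -1, -3, -5, -11, -21, …
g: a_k = 3, 6, 12, 24, 48, 96, …
Weyl lclm of L_f,L_g ⇒ L₀ (ord ≤ 2).
L = -4 + (-2 - 8·x)·Dx + (1 - x - 2·x^2)·Dx^2  (order 2).
h: a_k = 2, 5, 9, 19, 37, 75, …
ICs: h(0) = 2, h′(0) = 5.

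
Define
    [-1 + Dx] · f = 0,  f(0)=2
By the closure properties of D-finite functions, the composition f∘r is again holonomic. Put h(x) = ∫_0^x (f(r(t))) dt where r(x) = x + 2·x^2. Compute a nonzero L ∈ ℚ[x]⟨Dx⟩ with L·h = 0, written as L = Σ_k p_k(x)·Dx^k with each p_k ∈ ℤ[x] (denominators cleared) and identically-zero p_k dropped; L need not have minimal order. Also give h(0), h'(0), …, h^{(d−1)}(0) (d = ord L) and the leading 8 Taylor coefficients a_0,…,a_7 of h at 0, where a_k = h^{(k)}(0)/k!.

f: a_k = 2, 2, 1, 1/3, 1/12, 1/60, 1/360, 1/2520, …
f∘r: x↦r, Dx↦Dx/r' in L_f ⇒ L₀.
h=∫h₀ ⇒ L = L₀·Dx.
L = (-1 - 4·x)·Dx + Dx^2  (order 2).
h: a_k = 0, 2, 1, 5/3, 13/12, 73/60, 281/360, 1741/2520, …
ICs: h(0) = 0, h′(0) = 2.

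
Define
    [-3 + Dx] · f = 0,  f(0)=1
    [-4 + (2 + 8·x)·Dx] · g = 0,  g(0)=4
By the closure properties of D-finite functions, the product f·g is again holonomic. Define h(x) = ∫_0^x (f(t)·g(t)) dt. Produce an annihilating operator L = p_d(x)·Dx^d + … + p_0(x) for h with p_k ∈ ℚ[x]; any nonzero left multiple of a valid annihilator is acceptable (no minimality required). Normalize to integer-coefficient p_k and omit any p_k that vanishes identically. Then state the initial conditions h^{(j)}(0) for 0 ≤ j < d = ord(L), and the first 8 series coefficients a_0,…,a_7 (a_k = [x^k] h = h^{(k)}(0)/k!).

f: a_k = 1, 3, 9/2, 9/2, 27/8, 81/40, 81/80, 243/560, …
g: a_k = 4, 8, -8, 16, -40, 112, -336, 1056, …
Product ⇒ symmetric product L₀, ord ≤ 1.
h=∫₀ˣh₀: take L = L₀·Dx.
L = (-5 - 12·x)·Dx + (1 + 4·x)·Dx^2  (order 2).
h: a_k = 0, 4, 10, 34/3, 23/2, 43/10, 631/60, -459/28, …
ICs: h(0) = 0, h′(0) = 4.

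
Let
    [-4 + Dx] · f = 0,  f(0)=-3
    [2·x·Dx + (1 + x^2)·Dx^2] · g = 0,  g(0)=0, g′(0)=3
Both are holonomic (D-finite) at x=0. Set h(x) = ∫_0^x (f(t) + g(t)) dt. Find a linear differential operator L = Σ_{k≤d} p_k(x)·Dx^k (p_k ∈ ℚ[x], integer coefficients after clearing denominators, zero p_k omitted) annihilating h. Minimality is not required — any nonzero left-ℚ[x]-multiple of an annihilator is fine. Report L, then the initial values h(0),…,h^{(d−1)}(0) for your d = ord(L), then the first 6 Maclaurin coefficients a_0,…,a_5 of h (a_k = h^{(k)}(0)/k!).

L = (4 - 16·x - 12·x^2 - 16·x^3)·Dx^2 + (-9 - 13·x^2 - 8·x^4)·Dx^3 + (2 + x + 4·x^2 + x^3 + 2·x^4)·Dx^4  (order 4).
h: a_k = 0, -3, -9/2, -8, -33/4, -32/5, …
ICs: h(0) = 0, h′(0) = -3, h′′(0) = -9, h′′′(0) = -48.

f: a_k = -3, -12, -24, -32, -32, -128/5, …
g: a_k = 0, 3, 0, -1, 0, 3/5, …
f+g: L₀ = lclm(L_f,L_g), ord ≤ 1+2.
Integrate: L := L₀·Dx.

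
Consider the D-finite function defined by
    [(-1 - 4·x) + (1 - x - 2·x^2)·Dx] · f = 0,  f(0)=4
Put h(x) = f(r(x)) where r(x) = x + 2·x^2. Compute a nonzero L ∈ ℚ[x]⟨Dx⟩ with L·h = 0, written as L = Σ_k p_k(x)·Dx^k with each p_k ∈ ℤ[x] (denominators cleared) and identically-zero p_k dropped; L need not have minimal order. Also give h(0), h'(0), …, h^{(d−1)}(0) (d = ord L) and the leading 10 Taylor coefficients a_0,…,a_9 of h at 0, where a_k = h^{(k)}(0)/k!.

f: a_k = 4, 4, 12, 20, 44, 84, 172, 340, 684, 1364, …
L₀ from L_f via x↦r, Dx↦r'^{-1}Dx.
L = (1 + 8·x + 24·x^2 + 32·x^3) + (-1 + x + 4·x^2 + 8·x^3 + 8·x^4)·Dx  (order 1).
h: a_k = 4, 4, 20, 68, 212, 676, 2228, 7172, 23188, 75108, …
ICs: h(0) = 4.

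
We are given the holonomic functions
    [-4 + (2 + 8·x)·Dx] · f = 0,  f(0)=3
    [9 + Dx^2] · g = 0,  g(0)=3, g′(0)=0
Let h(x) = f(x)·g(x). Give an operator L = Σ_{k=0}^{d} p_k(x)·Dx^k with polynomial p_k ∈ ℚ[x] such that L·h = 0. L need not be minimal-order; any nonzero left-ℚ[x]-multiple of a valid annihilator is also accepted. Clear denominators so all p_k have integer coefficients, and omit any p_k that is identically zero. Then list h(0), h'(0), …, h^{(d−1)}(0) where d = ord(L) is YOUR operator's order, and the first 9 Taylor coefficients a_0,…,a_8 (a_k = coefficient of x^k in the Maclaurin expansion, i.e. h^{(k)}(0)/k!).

L = (21 + 72·x + 144·x^2) + (-4 - 16·x)·Dx + (1 + 8·x + 16·x^2)·Dx^2  (order 2).
h: a_k = 9, 18, -117/2, -45, 171/8, 603/4, -33669/80, 53811/40, -20626191/4480, …
ICs: h(0) = 9, h′(0) = 18.

f: a_k = 3, 6, -6, 12, -30, 84, -252, 792, -2574, …
g: a_k = 3, 0, -27/2, 0, 81/8, 0, -243/80, 0, 2187/4480, …
h₀=f·g: eliminate ⇒ L₀, order ≤ 1·2.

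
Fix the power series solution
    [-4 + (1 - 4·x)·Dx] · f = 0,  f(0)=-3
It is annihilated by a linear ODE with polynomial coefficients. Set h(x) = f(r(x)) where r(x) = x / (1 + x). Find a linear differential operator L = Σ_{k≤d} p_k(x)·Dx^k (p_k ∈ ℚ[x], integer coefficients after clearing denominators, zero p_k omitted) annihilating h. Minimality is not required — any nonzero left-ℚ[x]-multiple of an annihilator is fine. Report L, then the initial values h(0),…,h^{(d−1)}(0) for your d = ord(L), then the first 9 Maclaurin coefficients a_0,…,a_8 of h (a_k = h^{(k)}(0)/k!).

L = 4 + (-1 + 2·x + 3·x^2)·Dx  (order 1).
h: a_k = -3, -12, -36, -108, -324, -972, -2916, -8748, -26244, …
ICs: h(0) = -3.

f: a_k = -3, -12, -48, -192, -768, -3072, -12288, -49152, -196608, …
h₀=f(r): pull back L_f along r ⇒ L₀.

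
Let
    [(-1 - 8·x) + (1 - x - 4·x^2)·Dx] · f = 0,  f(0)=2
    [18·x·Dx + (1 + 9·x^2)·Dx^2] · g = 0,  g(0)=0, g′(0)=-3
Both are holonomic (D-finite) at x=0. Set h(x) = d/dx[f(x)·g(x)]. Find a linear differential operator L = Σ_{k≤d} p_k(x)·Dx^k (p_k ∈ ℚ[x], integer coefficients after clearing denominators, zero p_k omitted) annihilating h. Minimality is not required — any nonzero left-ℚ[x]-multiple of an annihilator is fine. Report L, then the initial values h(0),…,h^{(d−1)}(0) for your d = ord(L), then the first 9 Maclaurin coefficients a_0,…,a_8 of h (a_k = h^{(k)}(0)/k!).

f: a_k = 2, 2, 10, 18, 58, 130, 362, 882, 2330, …
g: a_k = 0, -3, 0, 9, 0, -243/5, 0, 2187/7, 0, …
Product ⇒ symmetric product L₀, ord ≤ 2.
Differentiate: ansatz ord ≤ ord L₀ ⇒ L.
L = (6 + 5022·x^2 + 7776·x^3 + 46656·x^4) + (21 + 186·x + 297·x^2 + 1710·x^3 + 7776·x^4 + 31104·x^5)·Dx + (-4 - 5·x - 119·x^2 + 99·x^3 - 315·x^4 + 1296·x^5 + 3888·x^6)·Dx^2  (order 2).
h: a_k = -6, -12, -36, -144, -906, -9756/5, -2976, -483264/35, -2457162/35, …
ICs: h(0) = -6, h′(0) = -12.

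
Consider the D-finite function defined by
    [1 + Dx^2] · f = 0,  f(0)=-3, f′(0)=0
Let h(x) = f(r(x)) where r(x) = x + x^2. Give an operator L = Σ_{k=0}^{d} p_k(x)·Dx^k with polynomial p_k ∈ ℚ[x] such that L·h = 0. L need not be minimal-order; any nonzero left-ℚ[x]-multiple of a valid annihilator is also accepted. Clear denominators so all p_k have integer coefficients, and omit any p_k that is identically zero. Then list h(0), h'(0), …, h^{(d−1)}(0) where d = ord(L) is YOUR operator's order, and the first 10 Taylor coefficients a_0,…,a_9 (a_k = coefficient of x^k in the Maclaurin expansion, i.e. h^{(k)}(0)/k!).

f: a_k = -3, 0, 3/2, 0, -1/8, 0, 1/240, 0, -1/13440, 0, …
h₀=f(r): pull back L_f along r ⇒ L₀.
L = (1 + 6·x + 12·x^2 + 8·x^3) - 2·Dx + (1 + 2·x)·Dx^2  (order 2).
h: a_k = -3, 0, 3/2, 3, 11/8, -1/2, -179/240, -19/40, -841/13440, 139/1680, …
ICs: h(0) = -3, h′(0) = 0.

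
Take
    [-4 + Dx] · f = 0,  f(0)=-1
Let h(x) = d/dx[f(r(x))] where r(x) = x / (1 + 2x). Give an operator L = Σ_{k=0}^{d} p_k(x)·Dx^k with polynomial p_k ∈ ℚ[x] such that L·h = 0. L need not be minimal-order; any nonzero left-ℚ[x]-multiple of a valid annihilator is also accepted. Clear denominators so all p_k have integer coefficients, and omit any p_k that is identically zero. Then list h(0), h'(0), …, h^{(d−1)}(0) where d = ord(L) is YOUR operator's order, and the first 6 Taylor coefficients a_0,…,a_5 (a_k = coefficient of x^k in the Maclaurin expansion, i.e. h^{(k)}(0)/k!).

f: a_k = -1, -4, -8, -32/3, -32/3, -128/15, …
f∘r: x↦r, Dx↦Dx/r' in L_f ⇒ L₀.
h₀' ⇒ L via d/dx closure of L₀.
L = -8·x + (-1 - 4·x - 4·x^2)·Dx  (order 1).
h: a_k = -4, 0, 16, -128/3, 64, -512/15, …
ICs: h(0) = -4.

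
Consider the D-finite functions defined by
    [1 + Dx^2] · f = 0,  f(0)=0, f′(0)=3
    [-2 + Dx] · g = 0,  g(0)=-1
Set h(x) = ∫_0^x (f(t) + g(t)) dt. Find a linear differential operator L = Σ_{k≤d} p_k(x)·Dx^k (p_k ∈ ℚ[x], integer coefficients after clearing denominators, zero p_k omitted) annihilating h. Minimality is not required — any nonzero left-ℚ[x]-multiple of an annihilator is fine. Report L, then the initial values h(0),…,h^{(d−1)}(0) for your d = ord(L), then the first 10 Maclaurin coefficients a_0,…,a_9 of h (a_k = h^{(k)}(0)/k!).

f: a_k = 0, 3, 0, -1/2, 0, 1/40, 0, -1/1680, 0, 1/120960, …
g: a_k = -1, -2, -2, -4/3, -2/3, -4/15, -4/45, -8/315, -2/315, -4/2835, …
f+g: L₀ = lclm(L_f,L_g), ord ≤ 2+1.
h=∫h₀ ⇒ L = L₀·Dx.
L = -2·Dx + Dx^2 - 2·Dx^3 + Dx^4  (order 4).
h: a_k = 0, -1, 1/2, -2/3, -11/24, -2/15, -29/720, -4/315, -131/40320, -2/2835, …
ICs: h(0) = 0, h′(0) = -1, h′′(0) = 1, h′′′(0) = -4.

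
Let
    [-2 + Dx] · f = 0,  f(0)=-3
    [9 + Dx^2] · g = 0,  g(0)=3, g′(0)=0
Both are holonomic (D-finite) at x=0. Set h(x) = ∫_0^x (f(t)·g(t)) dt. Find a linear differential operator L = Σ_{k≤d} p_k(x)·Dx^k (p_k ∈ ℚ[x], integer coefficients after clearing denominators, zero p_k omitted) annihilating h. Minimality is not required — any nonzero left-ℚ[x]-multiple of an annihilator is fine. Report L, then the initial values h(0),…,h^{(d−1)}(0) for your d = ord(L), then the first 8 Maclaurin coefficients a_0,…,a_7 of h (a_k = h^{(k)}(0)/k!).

f: a_k = -3, -6, -6, -4, -2, -4/5, -4/15, -8/105, …
g: a_k = 3, 0, -27/2, 0, 81/8, 0, -243/80, 0, …
h₀=f·g: eliminate ⇒ L₀, order ≤ 1·2.
Integrate: L := L₀·Dx.
L = 13·Dx - 4·Dx^2 + Dx^3  (order 3).
h: a_k = 0, -9, -9, 15/2, 69/4, 357/40, -61/40, -407/112, …
ICs: h(0) = 0, h′(0) = -9, h′′(0) = -18.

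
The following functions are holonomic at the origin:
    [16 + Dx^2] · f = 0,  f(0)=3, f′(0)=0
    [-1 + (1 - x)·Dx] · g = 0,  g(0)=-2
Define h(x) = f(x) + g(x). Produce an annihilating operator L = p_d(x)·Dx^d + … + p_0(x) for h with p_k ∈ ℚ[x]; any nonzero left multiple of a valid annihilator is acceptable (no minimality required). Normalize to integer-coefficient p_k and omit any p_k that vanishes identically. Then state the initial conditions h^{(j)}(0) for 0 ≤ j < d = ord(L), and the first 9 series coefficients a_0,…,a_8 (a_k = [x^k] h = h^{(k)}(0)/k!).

f: a_k = 3, 0, -24, 0, 32, 0, -256/15, 0, 512/105, …
g: a_k = -2, -2, -2, -2, -2, -2, -2, -2, -2, …
f+g: L₀ = lclm(L_f,L_g), ord ≤ 2+1.
L = (-176 + 256·x - 128·x^2) + (144 - 400·x + 384·x^2 - 128·x^3)·Dx + (-11 + 16·x - 8·x^2)·Dx^2 + (9 - 25·x + 24·x^2 - 8·x^3)·Dx^3  (order 3).
h: a_k = 1, -2, -26, -2, 30, -2, -286/15, -2, 302/105, …
ICs: h(0) = 1, h′(0) = -2, h′′(0) = -52.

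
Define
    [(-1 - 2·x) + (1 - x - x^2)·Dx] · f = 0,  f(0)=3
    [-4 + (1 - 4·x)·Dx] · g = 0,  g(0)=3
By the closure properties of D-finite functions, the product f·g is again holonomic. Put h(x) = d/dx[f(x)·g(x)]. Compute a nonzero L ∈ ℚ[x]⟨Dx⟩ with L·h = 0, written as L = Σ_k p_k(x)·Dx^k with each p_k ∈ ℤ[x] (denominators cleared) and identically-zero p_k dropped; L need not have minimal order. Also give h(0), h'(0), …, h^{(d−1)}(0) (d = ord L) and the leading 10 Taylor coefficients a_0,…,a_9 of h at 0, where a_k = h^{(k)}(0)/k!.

L = (44 - 114·x - 66·x^2 + 192·x^3 + 192·x^4) + (-5 + 31·x - 33·x^2 - 62·x^3 + 60·x^4 + 48·x^5)·Dx  (order 1).
h: a_k = 45, 396, 2457, 13284, 66780, 321246, 1500471, 6861744, 30882303, 137262690, …
ICs: h(0) = 45.

f: a_k = 3, 3, 6, 9, 15, 24, 39, 63, 102, 165, …
g: a_k = 3, 12, 48, 192, 768, 3072, 12288, 49152, 196608, 786432, …
Product ⇒ symmetric product L₀, ord ≤ 1.
h=h₀': d/dx-closure on L₀ ⇒ L.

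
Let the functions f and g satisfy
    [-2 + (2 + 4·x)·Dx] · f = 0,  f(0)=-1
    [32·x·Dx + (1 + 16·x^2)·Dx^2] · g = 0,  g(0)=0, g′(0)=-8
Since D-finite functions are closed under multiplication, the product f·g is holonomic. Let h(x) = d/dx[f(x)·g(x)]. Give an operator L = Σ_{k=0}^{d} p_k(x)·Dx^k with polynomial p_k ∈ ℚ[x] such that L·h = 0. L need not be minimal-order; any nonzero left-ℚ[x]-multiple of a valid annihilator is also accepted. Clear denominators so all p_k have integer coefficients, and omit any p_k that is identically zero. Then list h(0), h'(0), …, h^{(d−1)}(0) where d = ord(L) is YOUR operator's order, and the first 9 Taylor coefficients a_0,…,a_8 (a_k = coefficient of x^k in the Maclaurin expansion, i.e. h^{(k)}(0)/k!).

f: a_k = -1, -1, 1/2, -1/2, 5/8, -7/8, 21/16, -33/16, 429/128, …
g: a_k = 0, -8, 0, 128/3, 0, -2048/5, 0, 32768/7, 0, …
Product ⇒ symmetric product L₀, ord ≤ 2.
Derive L from L₀ (diff closure).
L = (29 + 320·x - 1120·x^2 - 3072·x^3 - 768·x^4) + (38 + 300·x - 576·x^2 - 6656·x^3 - 10752·x^4 - 3072·x^5)·Dx + (3 - 20·x - 84·x^2 - 512·x^3 - 2176·x^4 - 3072·x^5 - 1024·x^6)·Dx^2  (order 2).
h: a_k = 8, 16, -140, -464/3, 6389/3, 11858/5, -1022653/30, -3777628/105, 60850925/112, …
ICs: h(0) = 8, h′(0) = 16.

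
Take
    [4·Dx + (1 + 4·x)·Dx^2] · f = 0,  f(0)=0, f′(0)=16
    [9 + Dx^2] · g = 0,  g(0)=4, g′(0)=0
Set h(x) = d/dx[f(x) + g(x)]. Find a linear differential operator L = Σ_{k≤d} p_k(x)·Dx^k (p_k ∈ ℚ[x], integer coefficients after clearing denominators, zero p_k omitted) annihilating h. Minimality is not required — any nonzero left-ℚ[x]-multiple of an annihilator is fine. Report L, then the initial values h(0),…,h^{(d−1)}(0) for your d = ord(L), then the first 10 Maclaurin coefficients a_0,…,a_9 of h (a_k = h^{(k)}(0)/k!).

f: a_k = 0, 16, -32, 256/3, -256, 4096/5, -8192/3, 65536/7, -32768, 1048576/9, …
g: a_k = 4, 0, -18, 0, 27/2, 0, -81/20, 0, 729/1120, 0, …
Weyl lclm of L_f,L_g ⇒ L₀ (ord ≤ 4).
Derive L from L₀ (diff closure).
L = (3780 + 2592·x + 5184·x^2) + (369 + 2124·x + 3888·x^2 + 5184·x^3)·Dx + (420 + 288·x + 576·x^2)·Dx^2 + (41 + 236·x + 432·x^2 + 576·x^3)·Dx^3  (order 3).
h: a_k = 16, -100, 256, -970, 4096, -164083/10, 65536, -36699431/140, 1048576, -4697621209/1120, …
ICs: h(0) = 16, h′(0) = -100, h′′(0) = 512.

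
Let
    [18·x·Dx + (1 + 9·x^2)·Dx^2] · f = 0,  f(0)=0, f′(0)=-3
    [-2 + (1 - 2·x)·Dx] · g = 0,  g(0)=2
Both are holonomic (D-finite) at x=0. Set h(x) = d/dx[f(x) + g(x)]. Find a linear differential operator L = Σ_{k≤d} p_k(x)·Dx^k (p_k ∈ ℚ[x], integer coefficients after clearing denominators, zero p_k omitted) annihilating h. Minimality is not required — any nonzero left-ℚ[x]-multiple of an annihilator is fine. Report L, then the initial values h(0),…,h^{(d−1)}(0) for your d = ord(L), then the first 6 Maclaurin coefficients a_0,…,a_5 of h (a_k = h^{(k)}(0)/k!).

f: a_k = 0, -3, 0, 9, 0, -243/5, …
g: a_k = 2, 4, 8, 16, 32, 64, …
h₀=f+g: left-lcm gives L₀, ord ≤ 3.
h=h₀': d/dx-closure on L₀ ⇒ L.
L = (36 - 288·x - 972·x^2) + (-21 + 36·x - 9·x^2 - 972·x^3)·Dx + (2 + 5·x + 45·x^3 - 162·x^4)·Dx^2  (order 2).
h: a_k = 1, 16, 75, 128, 77, 768, …
ICs: h(0) = 1, h′(0) = 16.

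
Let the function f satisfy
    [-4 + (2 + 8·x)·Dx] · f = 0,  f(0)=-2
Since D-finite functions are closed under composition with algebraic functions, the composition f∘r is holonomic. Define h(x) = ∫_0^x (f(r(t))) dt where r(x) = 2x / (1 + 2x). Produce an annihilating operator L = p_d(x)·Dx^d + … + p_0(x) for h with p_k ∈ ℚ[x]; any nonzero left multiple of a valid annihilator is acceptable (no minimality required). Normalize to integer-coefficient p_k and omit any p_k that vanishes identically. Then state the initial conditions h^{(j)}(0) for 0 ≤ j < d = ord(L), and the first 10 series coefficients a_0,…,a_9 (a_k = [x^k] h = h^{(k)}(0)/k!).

f: a_k = -2, -4, 4, -8, 20, -56, 168, -528, 1716, -5720, …
f∘r: x↦r, Dx↦Dx/r' in L_f ⇒ L₀.
Integrate: L := L₀·Dx.
L = -4·Dx + (1 + 12·x + 20·x^2)·Dx^2  (order 2).
h: a_k = 0, -2, -4, 32/3, -40, 192, -1088, 48128/7, -46784, 3020800/9, …
ICs: h(0) = 0, h′(0) = -2.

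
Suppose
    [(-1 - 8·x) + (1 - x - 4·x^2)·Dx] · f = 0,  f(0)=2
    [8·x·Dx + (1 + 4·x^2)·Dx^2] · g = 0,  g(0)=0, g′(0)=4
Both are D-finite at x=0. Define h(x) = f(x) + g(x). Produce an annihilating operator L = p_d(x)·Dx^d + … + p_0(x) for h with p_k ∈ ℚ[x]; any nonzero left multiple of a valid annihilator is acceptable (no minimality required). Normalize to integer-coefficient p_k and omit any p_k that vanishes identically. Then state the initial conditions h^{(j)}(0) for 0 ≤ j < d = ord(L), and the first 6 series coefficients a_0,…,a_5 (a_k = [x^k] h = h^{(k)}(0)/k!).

L = (-40 + 160·x + 2272·x^2 + 4608·x^3 + 16896·x^4 + 6144·x^6)·Dx + (31 + 264·x + 364·x^2 + 2208·x^3 + 4160·x^4 + 12800·x^5 + 768·x^6 + 6144·x^7)·Dx^2 + (-5 - 11·x - 80·x^2 + 116·x^3 + 80·x^4 + 704·x^5 + 1536·x^6 + 256·x^7 + 1024·x^8)·Dx^3  (order 3).
h: a_k = 2, 6, 10, 38/3, 58, 714/5, …
ICs: h(0) = 2, h′(0) = 6, h′′(0) = 20.

f: a_k = 2, 2, 10, 18, 58, 130, …
g: a_k = 0, 4, 0, -16/3, 0, 64/5, …
L₀ := lclm(L_f,L_g); ord L₀ ≤ 1+2.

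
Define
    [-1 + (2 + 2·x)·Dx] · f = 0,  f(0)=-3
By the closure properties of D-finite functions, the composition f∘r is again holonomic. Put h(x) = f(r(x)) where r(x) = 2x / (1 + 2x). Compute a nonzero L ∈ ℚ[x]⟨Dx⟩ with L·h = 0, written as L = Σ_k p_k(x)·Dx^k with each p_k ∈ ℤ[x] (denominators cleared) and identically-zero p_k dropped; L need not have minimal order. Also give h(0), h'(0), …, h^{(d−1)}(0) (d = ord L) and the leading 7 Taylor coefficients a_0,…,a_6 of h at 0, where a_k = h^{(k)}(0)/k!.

f: a_k = -3, -3/2, 3/8, -3/16, 15/128, -21/256, 63/1024, …
L₀ from L_f via x↦r, Dx↦r'^{-1}Dx.
L = -1 + (1 + 6·x + 8·x^2)·Dx  (order 1).
h: a_k = -3, -3, 15/2, -39/2, 423/8, -1197/8, 7059/16, …
ICs: h(0) = -3.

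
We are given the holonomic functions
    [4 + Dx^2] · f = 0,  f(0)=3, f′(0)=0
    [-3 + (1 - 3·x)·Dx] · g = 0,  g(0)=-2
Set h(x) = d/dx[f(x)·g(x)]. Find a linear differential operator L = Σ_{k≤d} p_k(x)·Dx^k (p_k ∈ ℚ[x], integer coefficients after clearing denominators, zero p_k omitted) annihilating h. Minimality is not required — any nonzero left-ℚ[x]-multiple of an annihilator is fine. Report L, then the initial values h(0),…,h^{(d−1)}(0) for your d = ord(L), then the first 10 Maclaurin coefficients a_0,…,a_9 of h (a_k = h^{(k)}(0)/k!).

f: a_k = 3, 0, -6, 0, 2, 0, -4/15, 0, 2/105, 0, …
g: a_k = -2, -6, -18, -54, -162, -486, -1458, -4374, -13122, -39366, …
L₀ := L_f ⊗_s L_g (sym. prod.), ord ≤ 2.
Derive L from L₀ (diff closure).
L = (-14 - 24·x + 36·x^2) + (-6 + 18·x)·Dx + (1 - 6·x + 9·x^2)·Dx^2  (order 2).
h: a_k = -18, -84, -378, -1528, -5730, -103124/5, -360934/5, -5197456/21, -5847138/7, -2631212084/945, …
ICs: h(0) = -18, h′(0) = -84.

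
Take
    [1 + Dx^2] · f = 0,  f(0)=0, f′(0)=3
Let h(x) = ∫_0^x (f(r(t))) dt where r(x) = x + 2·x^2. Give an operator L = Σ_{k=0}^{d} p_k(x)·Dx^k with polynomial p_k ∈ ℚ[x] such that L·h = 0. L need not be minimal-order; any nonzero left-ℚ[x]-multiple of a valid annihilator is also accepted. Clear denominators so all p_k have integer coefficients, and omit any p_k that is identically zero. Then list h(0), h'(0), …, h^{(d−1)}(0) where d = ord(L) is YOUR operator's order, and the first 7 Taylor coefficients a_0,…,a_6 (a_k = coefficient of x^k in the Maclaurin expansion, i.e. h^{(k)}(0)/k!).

L = (1 + 12·x + 48·x^2 + 64·x^3)·Dx - 4·Dx^2 + (1 + 4·x)·Dx^3  (order 3).
h: a_k = 0, 0, 3/2, 2, -1/8, -3/5, -239/240, …
ICs: h(0) = 0, h′(0) = 0, h′′(0) = 3.

f: a_k = 0, 3, 0, -1/2, 0, 1/40, 0, …
Change of var in L_f (x↦r) gives L₀.
h=∫₀ˣh₀: take L = L₀·Dx.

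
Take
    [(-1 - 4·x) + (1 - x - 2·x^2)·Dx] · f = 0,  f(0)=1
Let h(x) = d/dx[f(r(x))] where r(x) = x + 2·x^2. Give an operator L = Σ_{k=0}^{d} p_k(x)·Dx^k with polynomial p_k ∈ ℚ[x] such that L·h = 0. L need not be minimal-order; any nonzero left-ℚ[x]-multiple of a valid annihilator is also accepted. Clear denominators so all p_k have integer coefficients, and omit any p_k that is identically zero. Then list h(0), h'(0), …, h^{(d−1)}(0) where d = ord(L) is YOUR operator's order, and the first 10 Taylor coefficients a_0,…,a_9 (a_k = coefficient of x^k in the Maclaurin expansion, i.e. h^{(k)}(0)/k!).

L = (10 + 72·x + 240·x^2 + 544·x^3 + 1344·x^4 + 1920·x^5 + 1280·x^6) + (-1 - 7·x - 12·x^2 + 32·x^3 + 200·x^4 + 384·x^5 + 448·x^6 + 256·x^7)·Dx  (order 1).
h: a_k = 1, 10, 51, 212, 845, 3342, 12551, 46376, 168993, 607650, …
ICs: h(0) = 1.

f: a_k = 1, 1, 3, 5, 11, 21, 43, 85, 171, 341, …
f∘r: x↦r, Dx↦Dx/r' in L_f ⇒ L₀.
h=h₀': d/dx-closure on L₀ ⇒ L.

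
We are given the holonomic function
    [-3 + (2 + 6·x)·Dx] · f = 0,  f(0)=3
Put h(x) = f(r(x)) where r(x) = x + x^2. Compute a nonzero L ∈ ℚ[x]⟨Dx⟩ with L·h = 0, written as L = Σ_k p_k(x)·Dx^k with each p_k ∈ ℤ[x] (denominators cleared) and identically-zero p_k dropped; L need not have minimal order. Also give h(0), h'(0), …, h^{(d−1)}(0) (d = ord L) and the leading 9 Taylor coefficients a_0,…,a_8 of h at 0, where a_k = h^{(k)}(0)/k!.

L = (-3 - 6·x) + (2 + 6·x + 6·x^2)·Dx  (order 1).
h: a_k = 3, 9/2, 9/8, -27/16, 297/128, -729/256, 2997/1024, -4131/2048, -18711/32768, …
ICs: h(0) = 3.

f: a_k = 3, 9/2, -27/8, 81/16, -1215/128, 5103/256, -45927/1024, 216513/2048, -8444007/32768, …
Substitute x→r, Dx→(1/r')Dx; clear ⇒ L₀.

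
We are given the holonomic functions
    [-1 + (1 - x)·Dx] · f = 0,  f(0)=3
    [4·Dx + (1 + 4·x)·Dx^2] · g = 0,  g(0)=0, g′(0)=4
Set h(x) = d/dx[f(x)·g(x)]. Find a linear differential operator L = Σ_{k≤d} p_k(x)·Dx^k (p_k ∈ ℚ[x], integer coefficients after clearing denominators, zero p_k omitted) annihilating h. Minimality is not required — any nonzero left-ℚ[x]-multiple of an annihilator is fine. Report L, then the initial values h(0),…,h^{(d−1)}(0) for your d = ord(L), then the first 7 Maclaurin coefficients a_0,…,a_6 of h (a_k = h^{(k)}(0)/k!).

f: a_k = 3, 3, 3, 3, 3, 3, 3, …
g: a_k = 0, 4, -8, 64/3, -64, 1024/5, -2048/3, …
f·g: L₀ = L_f ⊗_s L_g, ord ≤ 1·2.
h=h₀': d/dx-closure on L₀ ⇒ L.
L = 16 + (-5 + 20·x)·Dx + (-1 - 3·x + 4·x^2)·Dx^2  (order 2).
h: a_k = 12, -24, 156, -560, 2372, -47208/5, 190684/5, …
ICs: h(0) = 12, h′(0) = -24.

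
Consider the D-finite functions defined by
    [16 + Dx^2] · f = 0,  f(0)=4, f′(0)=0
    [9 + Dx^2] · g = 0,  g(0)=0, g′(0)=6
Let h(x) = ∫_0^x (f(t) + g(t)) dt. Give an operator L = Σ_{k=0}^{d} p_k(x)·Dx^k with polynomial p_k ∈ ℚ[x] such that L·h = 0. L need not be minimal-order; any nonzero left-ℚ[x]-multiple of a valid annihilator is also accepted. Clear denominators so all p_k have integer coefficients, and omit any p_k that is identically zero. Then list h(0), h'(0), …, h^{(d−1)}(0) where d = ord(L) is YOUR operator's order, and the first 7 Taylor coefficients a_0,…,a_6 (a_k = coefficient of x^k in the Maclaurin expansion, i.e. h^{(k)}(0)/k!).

f: a_k = 4, 0, -32, 0, 128/3, 0, -1024/45, …
g: a_k = 0, 6, 0, -9, 0, 81/20, 0, …
Weyl lclm of L_f,L_g ⇒ L₀ (ord ≤ 4).
h=∫h₀ ⇒ L = L₀·Dx.
L = 144·Dx + 25·Dx^3 + Dx^5  (order 5).
h: a_k = 0, 4, 3, -32/3, -9/4, 128/15, 27/40, …
ICs: h(0) = 0, h′(0) = 4, h′′(0) = 6, h′′′(0) = -64, h′′′′(0) = -54.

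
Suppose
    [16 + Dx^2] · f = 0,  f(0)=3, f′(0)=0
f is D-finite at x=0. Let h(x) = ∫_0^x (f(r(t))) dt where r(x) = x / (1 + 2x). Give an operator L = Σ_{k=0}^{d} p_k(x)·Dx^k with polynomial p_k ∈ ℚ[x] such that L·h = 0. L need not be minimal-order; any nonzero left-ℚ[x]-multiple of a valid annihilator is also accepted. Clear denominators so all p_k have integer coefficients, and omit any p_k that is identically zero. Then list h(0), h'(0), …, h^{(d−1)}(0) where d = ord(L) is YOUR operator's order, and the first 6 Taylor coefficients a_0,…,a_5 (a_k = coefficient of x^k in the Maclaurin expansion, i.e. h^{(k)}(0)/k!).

L = 16·Dx + (4 + 24·x + 48·x^2 + 32·x^3)·Dx^2 + (1 + 8·x + 24·x^2 + 32·x^3 + 16·x^4)·Dx^3  (order 3).
h: a_k = 0, 3, 0, -8, 24, -256/5, …
ICs: h(0) = 0, h′(0) = 3, h′′(0) = 0.

f: a_k = 3, 0, -24, 0, 32, 0, …
Change of var in L_f (x↦r) gives L₀.
Integrate: L := L₀·Dx.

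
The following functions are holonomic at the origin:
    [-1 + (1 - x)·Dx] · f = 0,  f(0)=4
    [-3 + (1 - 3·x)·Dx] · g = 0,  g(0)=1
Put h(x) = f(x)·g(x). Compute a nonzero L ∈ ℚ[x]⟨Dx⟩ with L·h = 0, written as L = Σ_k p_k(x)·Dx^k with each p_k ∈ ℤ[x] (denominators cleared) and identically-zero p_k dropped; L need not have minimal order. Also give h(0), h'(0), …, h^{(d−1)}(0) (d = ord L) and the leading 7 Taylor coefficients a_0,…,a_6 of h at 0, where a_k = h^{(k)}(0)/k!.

L = (-4 + 6·x) + (1 - 4·x + 3·x^2)·Dx  (order 1).
h: a_k = 4, 16, 52, 160, 484, 1456, 4372, …
ICs: h(0) = 4.

f: a_k = 4, 4, 4, 4, 4, 4, 4, …
g: a_k = 1, 3, 9, 27, 81, 243, 729, …
f·g: L₀ = L_f ⊗_s L_g, ord ≤ 1·1.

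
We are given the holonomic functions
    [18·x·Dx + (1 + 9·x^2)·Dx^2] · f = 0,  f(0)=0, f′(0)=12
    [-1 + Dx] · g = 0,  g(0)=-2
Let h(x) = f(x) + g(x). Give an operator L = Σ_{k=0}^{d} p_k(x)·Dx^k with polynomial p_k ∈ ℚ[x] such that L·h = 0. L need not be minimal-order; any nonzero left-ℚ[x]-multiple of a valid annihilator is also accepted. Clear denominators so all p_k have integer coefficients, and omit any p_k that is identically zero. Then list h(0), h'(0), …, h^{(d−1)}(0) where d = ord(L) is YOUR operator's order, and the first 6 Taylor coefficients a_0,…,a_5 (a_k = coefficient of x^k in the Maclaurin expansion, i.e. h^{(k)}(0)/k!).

L = (18 - 18·x - 486·x^2 - 162·x^3)·Dx + (-19 + 468·x^2 - 81·x^4)·Dx^2 + (1 + 18·x + 18·x^2 + 162·x^3 + 81·x^4)·Dx^3  (order 3).
h: a_k = -2, 10, -1, -109/3, -1/12, 11663/60, …
ICs: h(0) = -2, h′(0) = 10, h′′(0) = -2.

f: a_k = 0, 12, 0, -36, 0, 972/5, …
g: a_k = -2, -2, -1, -1/3, -1/12, -1/60, …
f+g: L₀ = lclm(L_f,L_g), ord ≤ 2+1.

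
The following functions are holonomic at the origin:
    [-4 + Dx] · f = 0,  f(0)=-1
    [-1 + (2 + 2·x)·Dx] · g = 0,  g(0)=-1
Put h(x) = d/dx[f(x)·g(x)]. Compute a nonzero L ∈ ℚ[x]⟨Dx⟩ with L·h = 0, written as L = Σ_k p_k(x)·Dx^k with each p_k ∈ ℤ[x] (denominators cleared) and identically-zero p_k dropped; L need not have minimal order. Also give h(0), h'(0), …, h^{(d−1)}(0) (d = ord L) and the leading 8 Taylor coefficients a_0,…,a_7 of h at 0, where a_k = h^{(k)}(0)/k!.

L = (79 + 144·x + 64·x^2) + (-18 - 34·x - 16·x^2)·Dx  (order 1).
h: a_k = 9/2, 79/4, 683/16, 1947/32, 49553/768, 417727/7680, 389323/10240, 29265889/1290240, …
ICs: h(0) = 9/2.

f: a_k = -1, -4, -8, -32/3, -32/3, -128/15, -256/45, -1024/315, …
g: a_k = -1, -1/2, 1/8, -1/16, 5/128, -7/256, 21/1024, -33/2048, …
Sym-product of L_f,L_g gives L₀ (≤ ord 1).
h=h₀': d/dx-closure on L₀ ⇒ L.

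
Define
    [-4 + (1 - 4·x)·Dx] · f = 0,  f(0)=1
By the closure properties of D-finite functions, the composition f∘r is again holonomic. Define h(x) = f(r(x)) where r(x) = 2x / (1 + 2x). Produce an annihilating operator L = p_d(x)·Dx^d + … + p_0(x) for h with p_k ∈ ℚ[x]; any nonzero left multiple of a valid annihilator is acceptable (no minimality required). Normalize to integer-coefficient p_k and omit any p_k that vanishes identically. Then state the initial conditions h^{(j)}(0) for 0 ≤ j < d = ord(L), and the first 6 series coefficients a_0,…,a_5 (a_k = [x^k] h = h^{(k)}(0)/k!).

f: a_k = 1, 4, 16, 64, 256, 1024, …
Change of var in L_f (x↦r) gives L₀.
L = 8 + (-1 + 4·x + 12·x^2)·Dx  (order 1).
h: a_k = 1, 8, 48, 288, 1728, 10368, …
ICs: h(0) = 1.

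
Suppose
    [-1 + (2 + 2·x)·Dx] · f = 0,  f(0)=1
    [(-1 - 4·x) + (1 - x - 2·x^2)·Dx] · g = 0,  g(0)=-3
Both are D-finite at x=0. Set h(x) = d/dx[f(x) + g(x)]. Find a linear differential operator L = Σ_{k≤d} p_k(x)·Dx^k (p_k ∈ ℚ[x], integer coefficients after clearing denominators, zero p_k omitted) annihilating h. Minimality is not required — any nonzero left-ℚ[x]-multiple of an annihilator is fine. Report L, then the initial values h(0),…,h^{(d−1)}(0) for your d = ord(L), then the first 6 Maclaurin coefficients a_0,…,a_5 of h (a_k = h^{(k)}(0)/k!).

L = (-78 - 288·x - 288·x^2 - 240·x^3) + (-117 - 693·x - 1188·x^2 - 1332·x^3 - 720·x^4)·Dx + (26 + 52·x + 2·x^2 - 208·x^3 - 344·x^4 - 160·x^5)·Dx^2  (order 2).
h: a_k = -5/2, -73/4, -717/16, -4229/32, -80605/256, -396351/512, …
ICs: h(0) = -5/2, h′(0) = -73/4.

f: a_k = 1, 1/2, -1/8, 1/16, -5/128, 7/256, …
g: a_k = -3, -3, -9, -15, -33, -63, …
L₀ := lclm(L_f,L_g); ord L₀ ≤ 1+1.
Derive L from L₀ (diff closure).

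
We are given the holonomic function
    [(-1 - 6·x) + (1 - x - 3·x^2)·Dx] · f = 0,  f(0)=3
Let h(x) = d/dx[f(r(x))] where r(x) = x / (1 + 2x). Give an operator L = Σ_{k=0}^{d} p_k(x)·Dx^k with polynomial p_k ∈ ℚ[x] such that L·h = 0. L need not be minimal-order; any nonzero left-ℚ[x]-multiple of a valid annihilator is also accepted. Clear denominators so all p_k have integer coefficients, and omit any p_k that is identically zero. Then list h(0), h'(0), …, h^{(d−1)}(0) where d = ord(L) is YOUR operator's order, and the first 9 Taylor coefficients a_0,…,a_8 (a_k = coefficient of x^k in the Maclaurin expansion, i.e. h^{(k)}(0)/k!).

L = (4 + 6·x + 30·x^2 + 32·x^3) + (-1 - 13·x - 45·x^2 - 38·x^3 + 16·x^4)·Dx  (order 1).
h: a_k = 3, 12, -45, 204, -840, 3330, -12831, 48432, -179955, …
ICs: h(0) = 3.

f: a_k = 3, 3, 12, 21, 57, 120, 291, 651, 1524, …
Substitute x→r, Dx→(1/r')Dx; clear ⇒ L₀.
Derive L from L₀ (diff closure).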